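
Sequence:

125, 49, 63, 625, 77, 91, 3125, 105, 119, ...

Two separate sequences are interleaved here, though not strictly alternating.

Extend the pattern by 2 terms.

Reading positions in blocks of 3 reveals the pattern ABB — 2 tracks woven together.
Subsequence A: 125, 625, 3125 (powers of 5).
Subsequence B: 49, 63, 77, 91, 105, 119 (linear: a_n = 35 + 14·n).
Position 10 falls in subsequence A as its term 4, giving 15625.
Term 11 comes from subsequence B (its 7th entry): 133.

15625, 133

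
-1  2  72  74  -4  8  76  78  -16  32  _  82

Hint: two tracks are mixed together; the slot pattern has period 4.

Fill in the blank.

Positions follow the repeating pattern AABB; grouping by letter gives 2 tracks.
Subsequence A = -1, 2, -4, 8, -16, 32: geometric with ratio -2.
Subsequence B = 72, 74, 76, 78, ?, 82: adding 2 each time.
So the missing entry in subsequence B is 80.

80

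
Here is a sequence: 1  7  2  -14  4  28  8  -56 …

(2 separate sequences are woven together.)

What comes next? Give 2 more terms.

16, 112

Split by position mod 2 into 2 tracks.
Stream A: 1, 2, 4, 8 (successive powers of 2).
Stream B: 7, -14, 28, -56 (geometric, ×-2 each step).
The 9th slot belongs to stream A; its 5th term is 16.
Position 10 → stream B, term 5 = 112.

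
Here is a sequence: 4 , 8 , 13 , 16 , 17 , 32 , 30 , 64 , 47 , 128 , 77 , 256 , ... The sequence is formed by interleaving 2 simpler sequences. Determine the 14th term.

512

The terms cycle through 2 interleaved subsequences.
Stream A: 4, 13, 17, 30, 47, 77 (a Fibonacci-like recurrence a_n = a_{n-1} + a_{n-2}).
Stream B: 8, 16, 32, 64, 128, 256 (powers of 2).
Term 14 comes from stream B (its 7th entry): 512.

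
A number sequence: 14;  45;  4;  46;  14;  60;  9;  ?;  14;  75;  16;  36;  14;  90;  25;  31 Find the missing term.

41

The terms cycle through 4 interleaved subsequences.
Subsequence A is 14, 14, 14, 14, which is constant 14.
Subsequence B is 45, 60, 75, 90, which is adding 15 each time.
Subsequence C is 4, 9, 16, 25, which is perfect squares starting at 2².
Subsequence D is 46, ?, 36, 31, which is arithmetic with common difference −5.
Subsequence D's pattern makes the blank 41.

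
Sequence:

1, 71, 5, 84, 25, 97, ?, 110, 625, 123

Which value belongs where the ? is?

125

Split by position mod 2 into 2 tracks.
Track A is 1, 5, 25, ?, 625, which is successive powers of 5.
Track B is 71, 84, 97, 110, 123, which is linear: a_n = 58 + 13·n.
The gap is track A's term 4; the rule gives 125.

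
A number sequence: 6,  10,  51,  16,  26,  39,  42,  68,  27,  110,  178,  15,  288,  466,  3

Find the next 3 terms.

754, 1220, -9

Positions follow the repeating pattern AAB; grouping by letter gives 2 tracks.
Subsequence A: 6, 10, 16, 26, 42, 68, 110, 178, 288, 466 — a Fibonacci-like recurrence a_n = a_{n-1} + a_{n-2}.
Subsequence B: 51, 39, 27, 15, 3 — linear: a_n = 63 − 12·n.
Position 16 → subsequence A, term 11 = 754.
Position 17 falls in subsequence A as its term 12, giving 1220.
Position 18 falls in subsequence B as its term 6, giving -9.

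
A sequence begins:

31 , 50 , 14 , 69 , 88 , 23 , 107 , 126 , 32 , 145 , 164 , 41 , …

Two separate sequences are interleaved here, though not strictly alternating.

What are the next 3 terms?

The slot pattern repeats as AAB (period 3), so there are 2 interleaved tracks.
Track A: 31, 50, 69, 88, 107, 126, 145, 164 — arithmetic with common difference +19.
Track B: 14, 23, 32, 41 — linear: a_n = 5 + 9·n.
Position 13 falls in track A as its term 9, giving 183.
Term 14 comes from track A (its 10th entry): 202.
Term 15 comes from track B (its 5th entry): 50.

183, 202, 50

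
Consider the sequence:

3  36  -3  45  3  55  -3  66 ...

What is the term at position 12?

91

Split by position mod 2 into 2 tracks.
Track A: 3, -3, 3, -3. The oscillation 3·(−1)^(n+1).
Track B: 36, 45, 55, 66. Triangular numbers starting at T_8.
Position 12 falls in track B as its term 6, giving 91.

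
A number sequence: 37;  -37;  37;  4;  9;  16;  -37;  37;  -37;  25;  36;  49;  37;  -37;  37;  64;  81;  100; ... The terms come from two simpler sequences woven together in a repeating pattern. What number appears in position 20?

37

Positions follow the repeating pattern AAABBB; grouping by letter gives 2 tracks.
Track A = 37, -37, 37, -37, 37, -37, 37, -37, 37: alternating ±37.
Track B = 4, 9, 16, 25, 36, 49, 64, 81, 100: perfect squares starting at 2².
Position 20 → track A, term 11 = 37.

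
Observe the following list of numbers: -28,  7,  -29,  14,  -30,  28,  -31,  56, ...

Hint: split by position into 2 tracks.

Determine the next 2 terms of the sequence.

-32, 112

Odd-indexed and even-indexed terms follow separate rules.
Track A = -28, -29, -30, -31: arithmetic, step −1.
Track B = 7, 14, 28, 56: multiplying by 2 each time.
Position 9 → track A, term 5 = -32.
Term 10 comes from track B (its 5th entry): 112.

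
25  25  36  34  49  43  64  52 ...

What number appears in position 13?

121

Split by position mod 2 into 2 tracks.
Subsequence A is 25, 36, 49, 64, which is perfect squares starting at 5².
Subsequence B is 25, 34, 43, 52, which is linear: a_n = 16 + 9·n.
Position 13 → subsequence A, term 7 = 121.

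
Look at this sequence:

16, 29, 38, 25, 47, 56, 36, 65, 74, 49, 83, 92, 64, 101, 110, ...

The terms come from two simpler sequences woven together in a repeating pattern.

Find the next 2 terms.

The slot pattern repeats as ABB (period 3), so there are 2 interleaved tracks.
Track A: 16, 25, 36, 49, 64 (consecutive squares n² from n = 4).
Track B: 29, 38, 47, 56, 65, 74, 83, 92, 101, 110 (linear: a_n = 20 + 9·n).
The 16th slot belongs to track A; its 6th term is 81.
Term 17 comes from track B (its 11th entry): 119.

81, 119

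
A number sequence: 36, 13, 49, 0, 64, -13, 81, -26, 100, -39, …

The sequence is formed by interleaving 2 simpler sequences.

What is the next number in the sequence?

The terms cycle through 2 interleaved subsequences.
Stream A is 36, 49, 64, 81, 100, which is the squares 6², 7², 8², ….
Stream B is 13, 0, -13, -26, -39, which is subtracting 13 each time.
Position 11 → stream A, term 6 = 121.

121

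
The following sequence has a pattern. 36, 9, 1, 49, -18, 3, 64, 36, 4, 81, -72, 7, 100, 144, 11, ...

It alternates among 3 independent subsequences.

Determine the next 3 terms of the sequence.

Split by position mod 3 into 3 tracks.
Stream A: 36, 49, 64, 81, 100. Perfect squares starting at 6².
Stream B: 9, -18, 36, -72, 144. A geometric progression (common ratio -2).
Stream C: 1, 3, 4, 7, 11. Fibonacci-style (each term is the sum of the two before it).
Term 16 comes from stream A (its 6th entry): 121.
Term 17 comes from stream B (its 6th entry): -288.
The 18th slot belongs to stream C; its 6th term is 18.

121, -288, 18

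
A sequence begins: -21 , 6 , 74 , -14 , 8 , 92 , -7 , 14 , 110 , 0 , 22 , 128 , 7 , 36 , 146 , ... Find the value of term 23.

Split by position mod 3: positions 1, 4, 7, … form one track, and each other residue class forms its own.
Track A = -21, -14, -7, 0, 7: linear: a_n = -28 + 7·n.
Track B = 6, 8, 14, 22, 36: Fibonacci-style (each term is the sum of the two before it).
Track C = 74, 92, 110, 128, 146: arithmetic with common difference +18.
Position 23 → track B, term 8 = 152.

152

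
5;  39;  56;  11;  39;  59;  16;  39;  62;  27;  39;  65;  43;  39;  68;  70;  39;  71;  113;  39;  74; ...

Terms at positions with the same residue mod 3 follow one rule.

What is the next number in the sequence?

183

The terms cycle through 3 interleaved subsequences.
Subsequence A: 5, 11, 16, 27, 43, 70, 113 (Fibonacci-style (each term is the sum of the two before it)).
Subsequence B: 39, 39, 39, 39, 39, 39, 39 (the constant sequence 39).
Subsequence C: 56, 59, 62, 65, 68, 71, 74 (arithmetic, step +3).
Position 22 falls in subsequence A as its term 8, giving 183.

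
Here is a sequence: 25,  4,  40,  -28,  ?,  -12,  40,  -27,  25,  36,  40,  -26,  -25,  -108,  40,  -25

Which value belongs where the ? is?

Read the sequence 4 terms at a time; column i is its own pattern.
Track A is 25, ?, 25, -25, which is oscillating between 25 and -25.
Track B is 4, -12, 36, -108, which is multiplying by -3 each time.
Track C is 40, 40, 40, 40, which is constant 40.
Track D is -28, -27, -26, -25, which is arithmetic, step +1.
Filling track A at index 2 by its rule yields -25.

-25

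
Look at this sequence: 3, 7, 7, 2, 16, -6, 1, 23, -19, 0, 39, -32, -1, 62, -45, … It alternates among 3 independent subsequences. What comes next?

The terms cycle through 3 interleaved subsequences.
Subsequence A: 3, 2, 1, 0, -1 — subtracting 1 each time.
Subsequence B: 7, 16, 23, 39, 62 — a Fibonacci-like recurrence a_n = a_{n-1} + a_{n-2}.
Subsequence C: 7, -6, -19, -32, -45 — subtracting 13 each time.
Term 16 comes from subsequence A (its 6th entry): -2.

-2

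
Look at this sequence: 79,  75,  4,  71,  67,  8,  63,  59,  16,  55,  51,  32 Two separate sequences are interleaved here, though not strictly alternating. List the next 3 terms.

Reading positions in blocks of 3 reveals the pattern AAB — 2 tracks woven together.
Track A: 79, 75, 71, 67, 63, 59, 55, 51 — arithmetic, step −4.
Track B: 4, 8, 16, 32 — powers of 2.
The 13th slot belongs to track A; its 9th term is 47.
Term 14 comes from track A (its 10th entry): 43.
Position 15 falls in track B as its term 5, giving 64.

47, 43, 64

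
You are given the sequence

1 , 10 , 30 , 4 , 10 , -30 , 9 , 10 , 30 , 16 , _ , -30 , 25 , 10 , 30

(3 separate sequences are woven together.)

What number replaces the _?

10

The terms cycle through 3 interleaved subsequences.
Subsequence A: 1, 4, 9, 16, 25. The squares 1², 2², 3², ….
Subsequence B: 10, 10, 10, ?, 10. Always 10.
Subsequence C: 30, -30, 30, -30, 30. Alternating ±30.
Filling subsequence B at index 4 by its rule yields 10.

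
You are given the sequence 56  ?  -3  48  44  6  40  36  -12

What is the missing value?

52

Positions follow the repeating pattern AAB; grouping by letter gives 2 tracks.
Track A: 56, ?, 48, 44, 40, 36. Arithmetic with common difference −4.
Track B: -3, 6, -12. Geometric, ×-2 each step.
Filling track A at index 2 by its rule yields 52.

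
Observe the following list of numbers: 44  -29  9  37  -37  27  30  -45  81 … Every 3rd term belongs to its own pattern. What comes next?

Split by position mod 3: positions 1, 4, 7, … form one track, and each other residue class forms its own.
Subsequence A: 44, 37, 30 — linear: a_n = 51 − 7·n.
Subsequence B: -29, -37, -45 — arithmetic with common difference −8.
Subsequence C: 9, 27, 81 — successive powers of 3.
Position 10 falls in subsequence A as its term 4, giving 23.

23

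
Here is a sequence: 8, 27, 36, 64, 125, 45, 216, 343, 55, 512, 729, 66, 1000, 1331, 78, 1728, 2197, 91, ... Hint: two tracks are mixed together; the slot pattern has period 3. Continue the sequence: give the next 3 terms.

2744, 3375, 105

Reading positions in blocks of 3 reveals the pattern AAB — 2 tracks woven together.
Track A = 8, 27, 64, 125, 216, 343, 512, 729, 1000, 1331, 1728, 2197: the cubes 2³, 3³, 4³, ….
Track B = 36, 45, 55, 66, 78, 91: triangular numbers starting at T_8.
Term 19 comes from track A (its 13th entry): 2744.
The 20th slot belongs to track A; its 14th term is 3375.
The 21st slot belongs to track B; its 7th term is 105.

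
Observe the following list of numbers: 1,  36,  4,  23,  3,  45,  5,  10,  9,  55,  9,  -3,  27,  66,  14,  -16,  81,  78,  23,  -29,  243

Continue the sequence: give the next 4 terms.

91, 37, -42, 729

Read the sequence 4 terms at a time; column i is its own pattern.
Track A: 1, 3, 9, 27, 81, 243. Geometric, ×3 each step.
Track B: 36, 45, 55, 66, 78. Triangular numbers n(n+1)/2 for n = 8, 9, ….
Track C: 4, 5, 9, 14, 23. Each term equals the sum of the previous two.
Track D: 23, 10, -3, -16, -29. Arithmetic, step −13.
Position 22 falls in track B as its term 6, giving 91.
Position 23 falls in track C as its term 6, giving 37.
Position 24 falls in track D as its term 6, giving -42.
Position 25 → track A, term 7 = 729.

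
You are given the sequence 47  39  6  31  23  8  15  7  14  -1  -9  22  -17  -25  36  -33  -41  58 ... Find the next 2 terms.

The slot pattern repeats as AAB (period 3), so there are 2 interleaved tracks.
Track A = 47, 39, 31, 23, 15, 7, -1, -9, -17, -25, -33, -41: arithmetic, step −8.
Track B = 6, 8, 14, 22, 36, 58: a Fibonacci-like recurrence a_n = a_{n-1} + a_{n-2}.
Position 19 → track A, term 13 = -49.
Position 20 falls in track A as its term 14, giving -57.

-49, -57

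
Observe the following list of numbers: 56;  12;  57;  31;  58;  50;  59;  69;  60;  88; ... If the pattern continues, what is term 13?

Taking every 2nd term gives 2 separate tracks.
Stream A: 56, 57, 58, 59, 60. Adding 1 each time.
Stream B: 12, 31, 50, 69, 88. Adding 19 each time.
Position 13 → stream A, term 7 = 62.

62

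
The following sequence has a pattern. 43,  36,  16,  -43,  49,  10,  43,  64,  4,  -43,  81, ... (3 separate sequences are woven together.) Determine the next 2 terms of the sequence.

-2, 43

The terms cycle through 3 interleaved subsequences.
Stream A is 43, -43, 43, -43, which is the oscillation 43·(−1)^(n+1).
Stream B is 36, 49, 64, 81, which is consecutive squares n² from n = 6.
Stream C is 16, 10, 4, which is arithmetic, step −6.
Position 12 falls in stream C as its term 4, giving -2.
Term 13 comes from stream A (its 5th entry): 43.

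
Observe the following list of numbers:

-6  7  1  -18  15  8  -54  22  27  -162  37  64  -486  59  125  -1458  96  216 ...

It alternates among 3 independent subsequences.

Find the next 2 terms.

Split by position mod 3 into 3 tracks.
Subsequence A: -6, -18, -54, -162, -486, -1458. Multiplying by 3 each time.
Subsequence B: 7, 15, 22, 37, 59, 96. Fibonacci-style (each term is the sum of the two before it).
Subsequence C: 1, 8, 27, 64, 125, 216. Consecutive cubes n³ from n = 1.
Position 19 falls in subsequence A as its term 7, giving -4374.
Position 20 → subsequence B, term 7 = 155.

-4374, 155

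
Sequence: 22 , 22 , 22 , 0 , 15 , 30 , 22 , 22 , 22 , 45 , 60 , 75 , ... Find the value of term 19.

22

Reading positions in blocks of 6 reveals the pattern AAABBB — 2 tracks woven together.
Track A: 22, 22, 22, 22, 22, 22. Constant 22.
Track B: 0, 15, 30, 45, 60, 75. Linear: a_n = -15 + 15·n.
The 19th slot belongs to track A; its 10th term is 22.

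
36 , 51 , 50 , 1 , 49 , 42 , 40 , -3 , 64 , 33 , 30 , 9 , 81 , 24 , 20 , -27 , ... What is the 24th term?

-243

The terms cycle through 4 interleaved subsequences.
Track A is 36, 49, 64, 81, which is consecutive squares n² from n = 6.
Track B is 51, 42, 33, 24, which is arithmetic with common difference −9.
Track C is 50, 40, 30, 20, which is arithmetic with common difference −10.
Track D is 1, -3, 9, -27, which is a geometric progression (common ratio -3).
The 24th slot belongs to track D; its 6th term is -243.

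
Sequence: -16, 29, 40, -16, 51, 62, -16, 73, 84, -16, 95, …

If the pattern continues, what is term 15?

128

The slot pattern repeats as ABB (period 3), so there are 2 interleaved tracks.
Track A is -16, -16, -16, -16, which is the constant sequence -16.
Track B is 29, 40, 51, 62, 73, 84, 95, which is arithmetic, step +11.
Position 15 falls in track B as its term 10, giving 128.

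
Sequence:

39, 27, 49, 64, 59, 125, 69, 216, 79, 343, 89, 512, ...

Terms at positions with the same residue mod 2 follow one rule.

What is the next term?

Odd-indexed and even-indexed terms follow separate rules.
Stream A: 39, 49, 59, 69, 79, 89. Arithmetic, step +10.
Stream B: 27, 64, 125, 216, 343, 512. Consecutive cubes n³ from n = 3.
The 13th slot belongs to stream A; its 7th term is 99.

99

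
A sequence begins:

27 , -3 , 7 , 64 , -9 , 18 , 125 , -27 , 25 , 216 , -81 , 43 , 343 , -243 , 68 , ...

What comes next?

512

Split by position mod 3 into 3 tracks.
Track A = 27, 64, 125, 216, 343: consecutive cubes n³ from n = 3.
Track B = -3, -9, -27, -81, -243: multiplying by 3 each time.
Track C = 7, 18, 25, 43, 68: each term equals the sum of the previous two.
Position 16 → track A, term 6 = 512.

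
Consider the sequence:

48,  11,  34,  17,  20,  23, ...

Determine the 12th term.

Taking every 2nd term gives 2 separate tracks.
Stream A: 48, 34, 20 — subtracting 14 each time.
Stream B: 11, 17, 23 — linear: a_n = 5 + 6·n.
Term 12 comes from stream B (its 6th entry): 41.

41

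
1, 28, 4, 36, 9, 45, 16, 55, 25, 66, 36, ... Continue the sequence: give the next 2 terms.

78, 49

Positions 1, 3, 5, … form one subsequence and positions 2, 4, 6, … form another.
Subsequence A: 1, 4, 9, 16, 25, 36 — the squares 1², 2², 3², ….
Subsequence B: 28, 36, 45, 55, 66 — triangular numbers n(n+1)/2 for n = 7, 8, ….
Position 12 falls in subsequence B as its term 6, giving 78.
Term 13 comes from subsequence A (its 7th entry): 49.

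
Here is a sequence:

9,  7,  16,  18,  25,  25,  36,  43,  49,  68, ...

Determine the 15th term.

100

Taking every 2nd term gives 2 separate tracks.
Track A: 9, 16, 25, 36, 49 (consecutive squares n² from n = 3).
Track B: 7, 18, 25, 43, 68 (a Fibonacci-like recurrence a_n = a_{n-1} + a_{n-2}).
Term 15 comes from track A (its 8th entry): 100.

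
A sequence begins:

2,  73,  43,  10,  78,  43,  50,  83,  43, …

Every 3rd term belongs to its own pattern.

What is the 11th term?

Split by position mod 3: positions 1, 4, 7, … form one track, and each other residue class forms its own.
Track A: 2, 10, 50. A geometric progression (common ratio 5).
Track B: 73, 78, 83. Adding 5 each time.
Track C: 43, 43, 43. The constant sequence 43.
Position 11 → track B, term 4 = 88.

88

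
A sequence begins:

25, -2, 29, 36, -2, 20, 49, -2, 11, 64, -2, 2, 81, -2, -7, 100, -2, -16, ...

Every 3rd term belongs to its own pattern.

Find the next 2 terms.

Split by position mod 3 into 3 tracks.
Track A: 25, 36, 49, 64, 81, 100 (perfect squares starting at 5²).
Track B: -2, -2, -2, -2, -2, -2 (the constant sequence -2).
Track C: 29, 20, 11, 2, -7, -16 (arithmetic, step −9).
Position 19 falls in track A as its term 7, giving 121.
Position 20 falls in track B as its term 7, giving -2.

121, -2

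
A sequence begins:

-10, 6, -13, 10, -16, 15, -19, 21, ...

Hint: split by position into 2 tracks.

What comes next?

Taking every 2nd term gives 2 separate tracks.
Track A: -10, -13, -16, -19 — arithmetic, step −3.
Track B: 6, 10, 15, 21 — the triangular numbers T_3, T_4, ….
Position 9 falls in track A as its term 5, giving -22.

-22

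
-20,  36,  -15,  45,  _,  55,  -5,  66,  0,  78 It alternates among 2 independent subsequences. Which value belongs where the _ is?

Positions 1, 3, 5, … form one subsequence and positions 2, 4, 6, … form another.
Track A: -20, -15, ?, -5, 0. Arithmetic, step +5.
Track B: 36, 45, 55, 66, 78. Triangular numbers starting at T_8.
Filling track A at index 3 by its rule yields -10.

-10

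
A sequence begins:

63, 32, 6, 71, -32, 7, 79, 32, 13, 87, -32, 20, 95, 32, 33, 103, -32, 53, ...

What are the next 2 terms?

111, 32

The terms cycle through 3 interleaved subsequences.
Stream A: 63, 71, 79, 87, 95, 103 (arithmetic with common difference +8).
Stream B: 32, -32, 32, -32, 32, -32 (the oscillation 32·(−1)^(n+1)).
Stream C: 6, 7, 13, 20, 33, 53 (a Fibonacci-like recurrence a_n = a_{n-1} + a_{n-2}).
Term 19 comes from stream A (its 7th entry): 111.
Position 20 → stream B, term 7 = 32.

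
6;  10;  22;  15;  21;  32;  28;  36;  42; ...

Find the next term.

45

The slot pattern repeats as AAB (period 3), so there are 2 interleaved tracks.
Track A is 6, 10, 15, 21, 28, 36, which is the triangular numbers T_3, T_4, ….
Track B is 22, 32, 42, which is arithmetic with common difference +10.
Position 10 → track A, term 7 = 45.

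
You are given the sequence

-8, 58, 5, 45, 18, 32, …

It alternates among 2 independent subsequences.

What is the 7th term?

31

The terms cycle through 2 interleaved subsequences.
Track A: -8, 5, 18 (linear: a_n = -21 + 13·n).
Track B: 58, 45, 32 (arithmetic, step −13).
Position 7 → track A, term 4 = 31.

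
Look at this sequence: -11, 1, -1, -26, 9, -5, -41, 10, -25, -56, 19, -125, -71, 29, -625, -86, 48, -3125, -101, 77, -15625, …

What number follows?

Split by position mod 3 into 3 tracks.
Stream A = -11, -26, -41, -56, -71, -86, -101: linear: a_n = 4 − 15·n.
Stream B = 1, 9, 10, 19, 29, 48, 77: each term equals the sum of the previous two.
Stream C = -1, -5, -25, -125, -625, -3125, -15625: multiplying by 5 each time.
Position 22 → stream A, term 8 = -116.

-116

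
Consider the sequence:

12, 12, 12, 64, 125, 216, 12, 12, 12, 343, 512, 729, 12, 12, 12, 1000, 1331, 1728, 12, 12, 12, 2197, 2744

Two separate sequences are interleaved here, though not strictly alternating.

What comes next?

Reading positions in blocks of 6 reveals the pattern AAABBB — 2 tracks woven together.
Track A: 12, 12, 12, 12, 12, 12, 12, 12, 12, 12, 12, 12 (always 12).
Track B: 64, 125, 216, 343, 512, 729, 1000, 1331, 1728, 2197, 2744 (the cubes 4³, 5³, 6³, …).
The 24th slot belongs to track B; its 12th term is 3375.

3375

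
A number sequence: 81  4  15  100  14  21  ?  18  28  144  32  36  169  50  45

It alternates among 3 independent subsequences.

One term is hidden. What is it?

Split by position mod 3 into 3 tracks.
Track A is 81, 100, ?, 144, 169, which is consecutive squares n² from n = 9.
Track B is 4, 14, 18, 32, 50, which is Fibonacci-style (each term is the sum of the two before it).
Track C is 15, 21, 28, 36, 45, which is the triangular numbers T_5, T_6, ….
So the missing entry in track A is 121.

121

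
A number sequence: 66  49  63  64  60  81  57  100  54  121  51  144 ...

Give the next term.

48

Odd-indexed and even-indexed terms follow separate rules.
Subsequence A is 66, 63, 60, 57, 54, 51, which is linear: a_n = 69 − 3·n.
Subsequence B is 49, 64, 81, 100, 121, 144, which is perfect squares starting at 7².
Position 13 falls in subsequence A as its term 7, giving 48.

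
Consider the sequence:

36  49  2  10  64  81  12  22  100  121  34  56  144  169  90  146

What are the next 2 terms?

196, 225

Positions follow the repeating pattern AABB; grouping by letter gives 2 tracks.
Stream A = 36, 49, 64, 81, 100, 121, 144, 169: perfect squares starting at 6².
Stream B = 2, 10, 12, 22, 34, 56, 90, 146: each term equals the sum of the previous two.
Term 17 comes from stream A (its 9th entry): 196.
The 18th slot belongs to stream A; its 10th term is 225.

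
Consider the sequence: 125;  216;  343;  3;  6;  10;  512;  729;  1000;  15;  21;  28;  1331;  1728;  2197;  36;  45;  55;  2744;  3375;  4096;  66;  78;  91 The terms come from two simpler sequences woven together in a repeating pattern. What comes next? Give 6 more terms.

The slot pattern repeats as AAABBB (period 6), so there are 2 interleaved tracks.
Subsequence A = 125, 216, 343, 512, 729, 1000, 1331, 1728, 2197, 2744, 3375, 4096: consecutive cubes n³ from n = 5.
Subsequence B = 3, 6, 10, 15, 21, 28, 36, 45, 55, 66, 78, 91: the triangular numbers T_2, T_3, ….
Position 25 falls in subsequence A as its term 13, giving 4913.
The 26th slot belongs to subsequence A; its 14th term is 5832.
Position 27 falls in subsequence A as its term 15, giving 6859.
Position 28 falls in subsequence B as its term 13, giving 105.
Position 29 → subsequence B, term 14 = 120.
Position 30 falls in subsequence B as its term 15, giving 136.

4913, 5832, 6859, 105, 120, 136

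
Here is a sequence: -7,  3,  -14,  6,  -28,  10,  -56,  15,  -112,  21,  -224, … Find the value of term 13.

The terms cycle through 2 interleaved subsequences.
Track A: -7, -14, -28, -56, -112, -224. Multiplying by 2 each time.
Track B: 3, 6, 10, 15, 21. Triangular numbers starting at T_2.
Position 13 → track A, term 7 = -448.

-448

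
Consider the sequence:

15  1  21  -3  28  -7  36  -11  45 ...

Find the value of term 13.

Taking every 2nd term gives 2 separate tracks.
Track A: 15, 21, 28, 36, 45 — triangular numbers starting at T_5.
Track B: 1, -3, -7, -11 — arithmetic, step −4.
Position 13 → track A, term 7 = 66.

66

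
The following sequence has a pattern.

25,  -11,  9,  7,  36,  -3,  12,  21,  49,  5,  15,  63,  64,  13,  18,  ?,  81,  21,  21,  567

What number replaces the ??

Split by position mod 4: positions 1, 5, 9, … form one track, and each other residue class forms its own.
Subsequence A: 25, 36, 49, 64, 81 — the squares 5², 6², 7², ….
Subsequence B: -11, -3, 5, 13, 21 — linear: a_n = -19 + 8·n.
Subsequence C: 9, 12, 15, 18, 21 — arithmetic, step +3.
Subsequence D: 7, 21, 63, ?, 567 — geometric, ×3 each step.
So the missing entry in subsequence D is 189.

189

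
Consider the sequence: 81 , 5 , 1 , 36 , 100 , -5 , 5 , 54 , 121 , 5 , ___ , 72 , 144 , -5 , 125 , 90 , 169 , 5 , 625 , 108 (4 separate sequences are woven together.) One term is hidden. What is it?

25

Split by position mod 4 into 4 tracks.
Track A = 81, 100, 121, 144, 169: the squares 9², 10², 11², ….
Track B = 5, -5, 5, -5, 5: oscillating between 5 and -5.
Track C = 1, 5, ?, 125, 625: a geometric progression (common ratio 5).
Track D = 36, 54, 72, 90, 108: linear: a_n = 18 + 18·n.
Filling track C at index 3 by its rule yields 25.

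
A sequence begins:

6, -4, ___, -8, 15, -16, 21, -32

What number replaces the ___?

10

Taking every 2nd term gives 2 separate tracks.
Track A: 6, ?, 15, 21. The triangular numbers T_3, T_4, ….
Track B: -4, -8, -16, -32. A geometric progression (common ratio 2).
So the missing entry in track A is 10.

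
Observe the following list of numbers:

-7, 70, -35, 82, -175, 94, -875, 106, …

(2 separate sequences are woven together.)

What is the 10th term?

118

Split by position mod 2 into 2 tracks.
Subsequence A is -7, -35, -175, -875, which is geometric with ratio 5.
Subsequence B is 70, 82, 94, 106, which is arithmetic with common difference +12.
Position 10 falls in subsequence B as its term 5, giving 118.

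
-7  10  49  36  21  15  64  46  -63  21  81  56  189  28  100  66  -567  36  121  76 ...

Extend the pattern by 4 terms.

1701, 45, 144, 86

The terms cycle through 4 interleaved subsequences.
Stream A: -7, 21, -63, 189, -567 — geometric, ×-3 each step.
Stream B: 10, 15, 21, 28, 36 — the triangular numbers T_4, T_5, ….
Stream C: 49, 64, 81, 100, 121 — perfect squares starting at 7².
Stream D: 36, 46, 56, 66, 76 — arithmetic, step +10.
Position 21 → stream A, term 6 = 1701.
Position 22 falls in stream B as its term 6, giving 45.
The 23rd slot belongs to stream C; its 6th term is 144.
Term 24 comes from stream D (its 6th entry): 86.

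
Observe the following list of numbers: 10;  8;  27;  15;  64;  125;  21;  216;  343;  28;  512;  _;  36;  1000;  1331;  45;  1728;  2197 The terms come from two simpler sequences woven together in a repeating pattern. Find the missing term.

Reading positions in blocks of 3 reveals the pattern ABB — 2 tracks woven together.
Stream A is 10, 15, 21, 28, 36, 45, which is the triangular numbers T_4, T_5, ….
Stream B is 8, 27, 64, 125, 216, 343, 512, ?, 1000, 1331, 1728, 2197, which is perfect cubes starting at 2³.
The gap is stream B's term 8; the rule gives 729.

729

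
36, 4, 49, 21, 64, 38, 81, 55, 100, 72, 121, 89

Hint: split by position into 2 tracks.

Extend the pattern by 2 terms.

Split by position mod 2 into 2 tracks.
Track A = 36, 49, 64, 81, 100, 121: consecutive squares n² from n = 6.
Track B = 4, 21, 38, 55, 72, 89: linear: a_n = -13 + 17·n.
Position 13 → track A, term 7 = 144.
Position 14 → track B, term 7 = 106.

144, 106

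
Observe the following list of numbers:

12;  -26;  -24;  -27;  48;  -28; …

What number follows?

Positions 1, 3, 5, … form one subsequence and positions 2, 4, 6, … form another.
Stream A: 12, -24, 48 (a geometric progression (common ratio -2)).
Stream B: -26, -27, -28 (arithmetic, step −1).
Position 7 falls in stream A as its term 4, giving -96.

-96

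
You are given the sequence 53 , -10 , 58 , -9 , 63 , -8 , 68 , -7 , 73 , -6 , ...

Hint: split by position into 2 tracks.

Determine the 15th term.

Positions 1, 3, 5, … form one subsequence and positions 2, 4, 6, … form another.
Track A: 53, 58, 63, 68, 73 (arithmetic with common difference +5).
Track B: -10, -9, -8, -7, -6 (arithmetic, step +1).
Position 15 → track A, term 8 = 88.

88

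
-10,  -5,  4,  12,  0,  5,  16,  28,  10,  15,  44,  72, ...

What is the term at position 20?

492

The slot pattern repeats as AABB (period 4), so there are 2 interleaved tracks.
Stream A is -10, -5, 0, 5, 10, 15, which is arithmetic, step +5.
Stream B is 4, 12, 16, 28, 44, 72, which is Fibonacci-style (each term is the sum of the two before it).
Position 20 → stream B, term 10 = 492.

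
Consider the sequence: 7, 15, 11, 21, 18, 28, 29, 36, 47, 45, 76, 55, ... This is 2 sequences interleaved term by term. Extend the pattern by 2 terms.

123, 66

The terms cycle through 2 interleaved subsequences.
Track A: 7, 11, 18, 29, 47, 76 (each term equals the sum of the previous two).
Track B: 15, 21, 28, 36, 45, 55 (triangular numbers n(n+1)/2 for n = 5, 6, …).
Position 13 → track A, term 7 = 123.
The 14th slot belongs to track B; its 7th term is 66.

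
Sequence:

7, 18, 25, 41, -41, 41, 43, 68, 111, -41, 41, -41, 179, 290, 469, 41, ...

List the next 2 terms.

Positions follow the repeating pattern AAABBB; grouping by letter gives 2 tracks.
Track A is 7, 18, 25, 43, 68, 111, 179, 290, 469, which is each term equals the sum of the previous two.
Track B is 41, -41, 41, -41, 41, -41, 41, which is the oscillation 41·(−1)^(n+1).
Position 17 → track B, term 8 = -41.
Term 18 comes from track B (its 9th entry): 41.

-41, 41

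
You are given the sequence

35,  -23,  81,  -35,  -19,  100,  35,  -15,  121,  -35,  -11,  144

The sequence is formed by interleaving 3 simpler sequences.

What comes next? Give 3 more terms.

35, -7, 169

Split by position mod 3 into 3 tracks.
Stream A: 35, -35, 35, -35. The oscillation 35·(−1)^(n+1).
Stream B: -23, -19, -15, -11. Arithmetic, step +4.
Stream C: 81, 100, 121, 144. Perfect squares starting at 9².
Position 13 → stream A, term 5 = 35.
Position 14 falls in stream B as its term 5, giving -7.
Term 15 comes from stream C (its 5th entry): 169.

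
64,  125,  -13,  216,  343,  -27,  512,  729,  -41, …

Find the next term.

1000

Reading positions in blocks of 3 reveals the pattern AAB — 2 tracks woven together.
Track A: 64, 125, 216, 343, 512, 729. The cubes 4³, 5³, 6³, ….
Track B: -13, -27, -41. Subtracting 14 each time.
The 10th slot belongs to track A; its 7th term is 1000.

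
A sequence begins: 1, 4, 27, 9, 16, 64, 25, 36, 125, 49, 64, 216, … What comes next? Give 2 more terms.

81, 100

The slot pattern repeats as AAB (period 3), so there are 2 interleaved tracks.
Track A: 1, 4, 9, 16, 25, 36, 49, 64 (consecutive squares n² from n = 1).
Track B: 27, 64, 125, 216 (perfect cubes starting at 3³).
Term 13 comes from track A (its 9th entry): 81.
Position 14 → track A, term 10 = 100.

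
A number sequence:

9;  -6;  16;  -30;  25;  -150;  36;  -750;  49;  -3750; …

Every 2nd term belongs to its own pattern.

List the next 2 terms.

64, -18750

Taking every 2nd term gives 2 separate tracks.
Track A is 9, 16, 25, 36, 49, which is the squares 3², 4², 5², ….
Track B is -6, -30, -150, -750, -3750, which is geometric, ×5 each step.
Position 11 falls in track A as its term 6, giving 64.
Position 12 → track B, term 6 = -18750.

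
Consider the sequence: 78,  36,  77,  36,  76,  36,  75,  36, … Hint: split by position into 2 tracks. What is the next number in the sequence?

Taking every 2nd term gives 2 separate tracks.
Track A = 78, 77, 76, 75: linear: a_n = 79 − n.
Track B = 36, 36, 36, 36: the constant sequence 36.
Term 9 comes from track A (its 5th entry): 74.

74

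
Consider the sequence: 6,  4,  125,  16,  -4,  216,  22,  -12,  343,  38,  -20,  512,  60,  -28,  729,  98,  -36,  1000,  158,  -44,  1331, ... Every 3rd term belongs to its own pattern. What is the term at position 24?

1728

Read the sequence 3 terms at a time; column i is its own pattern.
Track A: 6, 16, 22, 38, 60, 98, 158. A Fibonacci-like recurrence a_n = a_{n-1} + a_{n-2}.
Track B: 4, -4, -12, -20, -28, -36, -44. Arithmetic with common difference −8.
Track C: 125, 216, 343, 512, 729, 1000, 1331. The cubes 5³, 6³, 7³, ….
Position 24 → track C, term 8 = 1728.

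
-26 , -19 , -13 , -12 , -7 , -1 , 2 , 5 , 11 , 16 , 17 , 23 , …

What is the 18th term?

47

Positions follow the repeating pattern ABB; grouping by letter gives 2 tracks.
Stream A: -26, -12, 2, 16 (linear: a_n = -40 + 14·n).
Stream B: -19, -13, -7, -1, 5, 11, 17, 23 (arithmetic with common difference +6).
The 18th slot belongs to stream B; its 12th term is 47.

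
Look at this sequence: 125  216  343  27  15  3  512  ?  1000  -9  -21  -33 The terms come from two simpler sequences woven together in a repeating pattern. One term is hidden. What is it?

729

The slot pattern repeats as AAABBB (period 6), so there are 2 interleaved tracks.
Track A is 125, 216, 343, 512, ?, 1000, which is the cubes 5³, 6³, 7³, ….
Track B is 27, 15, 3, -9, -21, -33, which is subtracting 12 each time.
Track A's pattern makes the blank 729.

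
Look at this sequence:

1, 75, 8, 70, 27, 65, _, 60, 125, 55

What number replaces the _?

The terms cycle through 2 interleaved subsequences.
Track A = 1, 8, 27, ?, 125: consecutive cubes n³ from n = 1.
Track B = 75, 70, 65, 60, 55: arithmetic, step −5.
Track A's pattern makes the blank 64.

64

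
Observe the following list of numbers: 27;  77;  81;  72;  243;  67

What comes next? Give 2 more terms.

729, 62

Positions 1, 3, 5, … form one subsequence and positions 2, 4, 6, … form another.
Track A is 27, 81, 243, which is successive powers of 3.
Track B is 77, 72, 67, which is linear: a_n = 82 − 5·n.
The 7th slot belongs to track A; its 4th term is 729.
The 8th slot belongs to track B; its 4th term is 62.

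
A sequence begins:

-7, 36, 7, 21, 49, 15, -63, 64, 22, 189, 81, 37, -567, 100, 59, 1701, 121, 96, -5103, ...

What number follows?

Split by position mod 3: positions 1, 4, 7, … form one track, and each other residue class forms its own.
Track A: -7, 21, -63, 189, -567, 1701, -5103 — geometric, ×-3 each step.
Track B: 36, 49, 64, 81, 100, 121 — consecutive squares n² from n = 6.
Track C: 7, 15, 22, 37, 59, 96 — each term equals the sum of the previous two.
Position 20 → track B, term 7 = 144.

144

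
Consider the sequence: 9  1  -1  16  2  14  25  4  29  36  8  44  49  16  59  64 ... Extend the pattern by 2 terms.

Split by position mod 3: positions 1, 4, 7, … form one track, and each other residue class forms its own.
Subsequence A is 9, 16, 25, 36, 49, 64, which is perfect squares starting at 3².
Subsequence B is 1, 2, 4, 8, 16, which is successive powers of 2.
Subsequence C is -1, 14, 29, 44, 59, which is linear: a_n = -16 + 15·n.
Position 17 → subsequence B, term 6 = 32.
Term 18 comes from subsequence C (its 6th entry): 74.

32, 74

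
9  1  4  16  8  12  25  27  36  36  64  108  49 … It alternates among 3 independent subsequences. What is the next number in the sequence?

Read the sequence 3 terms at a time; column i is its own pattern.
Stream A is 9, 16, 25, 36, 49, which is the squares 3², 4², 5², ….
Stream B is 1, 8, 27, 64, which is perfect cubes starting at 1³.
Stream C is 4, 12, 36, 108, which is multiplying by 3 each time.
Term 14 comes from stream B (its 5th entry): 125.

125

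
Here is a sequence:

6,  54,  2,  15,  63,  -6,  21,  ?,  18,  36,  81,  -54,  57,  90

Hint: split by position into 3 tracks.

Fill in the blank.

Read the sequence 3 terms at a time; column i is its own pattern.
Stream A: 6, 15, 21, 36, 57 (each term equals the sum of the previous two).
Stream B: 54, 63, ?, 81, 90 (arithmetic with common difference +9).
Stream C: 2, -6, 18, -54 (multiplying by -3 each time).
So the missing entry in stream B is 72.

72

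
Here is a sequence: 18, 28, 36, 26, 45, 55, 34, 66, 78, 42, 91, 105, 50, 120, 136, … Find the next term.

The slot pattern repeats as ABB (period 3), so there are 2 interleaved tracks.
Track A = 18, 26, 34, 42, 50: arithmetic, step +8.
Track B = 28, 36, 45, 55, 66, 78, 91, 105, 120, 136: triangular numbers starting at T_7.
Position 16 → track A, term 6 = 58.

58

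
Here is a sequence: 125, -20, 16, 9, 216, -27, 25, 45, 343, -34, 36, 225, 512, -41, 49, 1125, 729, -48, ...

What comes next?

The terms cycle through 4 interleaved subsequences.
Track A: 125, 216, 343, 512, 729 (the cubes 5³, 6³, 7³, …).
Track B: -20, -27, -34, -41, -48 (linear: a_n = -13 − 7·n).
Track C: 16, 25, 36, 49 (the squares 4², 5², 6², …).
Track D: 9, 45, 225, 1125 (a geometric progression (common ratio 5)).
Position 19 falls in track C as its term 5, giving 64.

64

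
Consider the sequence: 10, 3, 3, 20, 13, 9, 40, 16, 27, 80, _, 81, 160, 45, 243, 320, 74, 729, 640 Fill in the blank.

Split by position mod 3 into 3 tracks.
Track A is 10, 20, 40, 80, 160, 320, 640, which is geometric, ×2 each step.
Track B is 3, 13, 16, ?, 45, 74, which is Fibonacci-style (each term is the sum of the two before it).
Track C is 3, 9, 27, 81, 243, 729, which is powers of 3.
So the missing entry in track B is 29.

29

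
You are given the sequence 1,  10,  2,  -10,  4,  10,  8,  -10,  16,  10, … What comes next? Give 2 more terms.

The terms cycle through 2 interleaved subsequences.
Stream A: 1, 2, 4, 8, 16. Successive powers of 2.
Stream B: 10, -10, 10, -10, 10. Oscillating between 10 and -10.
Term 11 comes from stream A (its 6th entry): 32.
Position 12 falls in stream B as its term 6, giving -10.

32, -10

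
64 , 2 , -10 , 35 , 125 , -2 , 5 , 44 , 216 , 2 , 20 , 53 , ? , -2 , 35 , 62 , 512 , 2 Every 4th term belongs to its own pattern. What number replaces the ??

Read the sequence 4 terms at a time; column i is its own pattern.
Stream A: 64, 125, 216, ?, 512 — perfect cubes starting at 4³.
Stream B: 2, -2, 2, -2, 2 — the oscillation 2·(−1)^(n+1).
Stream C: -10, 5, 20, 35 — arithmetic with common difference +15.
Stream D: 35, 44, 53, 62 — arithmetic with common difference +9.
The gap is stream A's term 4; the rule gives 343.

343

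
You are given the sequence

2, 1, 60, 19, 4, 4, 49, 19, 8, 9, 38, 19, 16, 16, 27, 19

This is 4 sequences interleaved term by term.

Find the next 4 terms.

32, 25, 16, 19

Read the sequence 4 terms at a time; column i is its own pattern.
Track A = 2, 4, 8, 16: multiplying by 2 each time.
Track B = 1, 4, 9, 16: the squares 1², 2², 3², ….
Track C = 60, 49, 38, 27: arithmetic, step −11.
Track D = 19, 19, 19, 19: the constant sequence 19.
Position 17 → track A, term 5 = 32.
The 18th slot belongs to track B; its 5th term is 25.
Position 19 falls in track C as its term 5, giving 16.
The 20th slot belongs to track D; its 5th term is 19.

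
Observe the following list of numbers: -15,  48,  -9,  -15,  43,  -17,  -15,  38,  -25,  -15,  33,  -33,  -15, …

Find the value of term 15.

-41

Read the sequence 3 terms at a time; column i is its own pattern.
Stream A = -15, -15, -15, -15, -15: the constant sequence -15.
Stream B = 48, 43, 38, 33: subtracting 5 each time.
Stream C = -9, -17, -25, -33: linear: a_n = -1 − 8·n.
Term 15 comes from stream C (its 5th entry): -41.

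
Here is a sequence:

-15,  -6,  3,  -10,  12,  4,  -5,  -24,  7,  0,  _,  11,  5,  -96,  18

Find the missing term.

Split by position mod 3 into 3 tracks.
Track A: -15, -10, -5, 0, 5 (linear: a_n = -20 + 5·n).
Track B: -6, 12, -24, ?, -96 (geometric with ratio -2).
Track C: 3, 4, 7, 11, 18 (Fibonacci-style (each term is the sum of the two before it)).
The gap is track B's term 4; the rule gives 48.

48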